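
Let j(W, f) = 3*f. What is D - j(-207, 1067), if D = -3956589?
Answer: -3959790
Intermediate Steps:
D - j(-207, 1067) = -3956589 - 3*1067 = -3956589 - 1*3201 = -3956589 - 3201 = -3959790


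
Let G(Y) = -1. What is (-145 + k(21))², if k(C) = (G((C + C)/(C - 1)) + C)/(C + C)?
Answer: 9211225/441 ≈ 20887.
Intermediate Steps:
k(C) = (-1 + C)/(2*C) (k(C) = (-1 + C)/(C + C) = (-1 + C)/((2*C)) = (-1 + C)*(1/(2*C)) = (-1 + C)/(2*C))
(-145 + k(21))² = (-145 + (½)*(-1 + 21)/21)² = (-145 + (½)*(1/21)*20)² = (-145 + 10/21)² = (-3035/21)² = 9211225/441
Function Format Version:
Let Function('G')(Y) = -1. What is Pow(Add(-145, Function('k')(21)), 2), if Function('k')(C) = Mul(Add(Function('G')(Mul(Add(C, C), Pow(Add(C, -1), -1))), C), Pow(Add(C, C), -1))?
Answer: Rational(9211225, 441) ≈ 20887.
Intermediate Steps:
Function('k')(C) = Mul(Rational(1, 2), Pow(C, -1), Add(-1, C)) (Function('k')(C) = Mul(Add(-1, C), Pow(Add(C, C), -1)) = Mul(Add(-1, C), Pow(Mul(2, C), -1)) = Mul(Add(-1, C), Mul(Rational(1, 2), Pow(C, -1))) = Mul(Rational(1, 2), Pow(C, -1), Add(-1, C)))
Pow(Add(-145, Function('k')(21)), 2) = Pow(Add(-145, Mul(Rational(1, 2), Pow(21, -1), Add(-1, 21))), 2) = Pow(Add(-145, Mul(Rational(1, 2), Rational(1, 21), 20)), 2) = Pow(Add(-145, Rational(10, 21)), 2) = Pow(Rational(-3035, 21), 2) = Rational(9211225, 441)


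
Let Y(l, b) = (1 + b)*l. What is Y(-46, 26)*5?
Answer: -6210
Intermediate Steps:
Y(l, b) = l*(1 + b)
Y(-46, 26)*5 = -46*(1 + 26)*5 = -46*27*5 = -1242*5 = -6210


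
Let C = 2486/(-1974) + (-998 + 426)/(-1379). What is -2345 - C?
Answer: -455795236/194439 ≈ -2344.2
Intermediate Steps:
C = -164219/194439 (C = 2486*(-1/1974) - 572*(-1/1379) = -1243/987 + 572/1379 = -164219/194439 ≈ -0.84458)
-2345 - C = -2345 - 1*(-164219/194439) = -2345 + 164219/194439 = -455795236/194439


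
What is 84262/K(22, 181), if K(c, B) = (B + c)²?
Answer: 84262/41209 ≈ 2.0447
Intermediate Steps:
84262/K(22, 181) = 84262/((181 + 22)²) = 84262/(203²) = 84262/41209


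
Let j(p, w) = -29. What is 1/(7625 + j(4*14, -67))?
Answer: 1/7596 ≈ 0.00013165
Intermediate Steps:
1/(7625 + j(4*14, -67)) = 1/(7625 - 29) = 1/7596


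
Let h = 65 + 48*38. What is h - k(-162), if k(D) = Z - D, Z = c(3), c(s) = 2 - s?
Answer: 1728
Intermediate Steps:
h = 1889 (h = 65 + 1824 = 1889)
Z = -1 (Z = 2 - 1*3 = 2 - 3 = -1)
k(D) = -1 - D
h - k(-162) = 1889 - (-1 - 1*(-162)) = 1889 - (-1 + 162) = 1889 - 1*161 = 1889 - 161 = 1728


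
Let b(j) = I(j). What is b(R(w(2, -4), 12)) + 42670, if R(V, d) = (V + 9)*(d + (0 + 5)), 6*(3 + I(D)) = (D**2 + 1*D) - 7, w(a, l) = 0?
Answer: 279557/6 ≈ 46593.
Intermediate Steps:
I(D) = -25/6 + D/6 + D**2/6 (I(D) = -3 + ((D**2 + 1*D) - 7)/6 = -3 + ((D**2 + D) - 7)/6 = -3 + ((D + D**2) - 7)/6 = -3 + (-7 + D + D**2)/6 = -3 + (-7/6 + D/6 + D**2/6) = -25/6 + D/6 + D**2/6)
R(V, d) = (5 + d)*(9 + V) (R(V, d) = (9 + V)*(d + 5) = (9 + V)*(5 + d) = (5 + d)*(9 + V))
b(j) = -25/6 + j/6 + j**2/6
b(R(w(2, -4), 12)) + 42670 = (-25/6 + (45 + 5*0 + 9*12 + 0*12)/6 + (45 + 5*0 + 9*12 + 0*12)**2/6) + 42670 = (-25/6 + (45 + 0 + 108 + 0)/6 + (45 + 0 + 108 + 0)**2/6) + 42670 = (-25/6 + (1/6)*153 + (1/6)*153**2) + 42670 = (-25/6 + 51/2 + (1/6)*23409) + 42670 = (-25/6 + 51/2 + 7803/2) + 42670 = 23537/6 + 42670 = 279557/6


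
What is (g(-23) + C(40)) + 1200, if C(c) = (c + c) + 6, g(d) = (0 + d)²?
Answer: 1815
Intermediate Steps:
g(d) = d²
C(c) = 6 + 2*c (C(c) = 2*c + 6 = 6 + 2*c)
(g(-23) + C(40)) + 1200 = ((-23)² + (6 + 2*40)) + 1200 = (529 + (6 + 80)) + 1200 = (529 + 86) + 1200 = 615 + 1200 = 1815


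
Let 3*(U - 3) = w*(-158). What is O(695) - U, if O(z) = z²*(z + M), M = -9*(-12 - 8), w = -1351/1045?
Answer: 1324997730262/3135 ≈ 4.2265e+8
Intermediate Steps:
w = -1351/1045 (w = -1351*1/1045 = -1351/1045 ≈ -1.2928)
M = 180 (M = -9*(-20) = 180)
O(z) = z²*(180 + z) (O(z) = z²*(z + 180) = z²*(180 + z))
U = 222863/3135 (U = 3 + (-1351/1045*(-158))/3 = 3 + (⅓)*(213458/1045) = 3 + 213458/3135 = 222863/3135 ≈ 71.089)
O(695) - U = 695²*(180 + 695) - 1*222863/3135 = 483025*875 - 222863/3135 = 422646875 - 222863/3135 = 1324997730262/3135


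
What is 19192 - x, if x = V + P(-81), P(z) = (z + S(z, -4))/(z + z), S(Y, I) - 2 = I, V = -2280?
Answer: 3478381/162 ≈ 21472.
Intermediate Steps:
S(Y, I) = 2 + I
P(z) = (-2 + z)/(2*z) (P(z) = (z + (2 - 4))/(z + z) = (z - 2)/((2*z)) = (-2 + z)*(1/(2*z)) = (-2 + z)/(2*z))
x = -369277/162 (x = -2280 + (1/2)*(-2 - 81)/(-81) = -2280 + (1/2)*(-1/81)*(-83) = -2280 + 83/162 = -369277/162 ≈ -2279.5)
19192 - x = 19192 - 1*(-369277/162) = 19192 + 369277/162 = 3478381/162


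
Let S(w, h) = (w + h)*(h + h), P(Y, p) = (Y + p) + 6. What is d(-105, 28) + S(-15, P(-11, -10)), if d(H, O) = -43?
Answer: 857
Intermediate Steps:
P(Y, p) = 6 + Y + p
S(w, h) = 2*h*(h + w) (S(w, h) = (h + w)*(2*h) = 2*h*(h + w))
d(-105, 28) + S(-15, P(-11, -10)) = -43 + 2*(6 - 11 - 10)*((6 - 11 - 10) - 15) = -43 + 2*(-15)*(-15 - 15) = -43 + 2*(-15)*(-30) = -43 + 900 = 857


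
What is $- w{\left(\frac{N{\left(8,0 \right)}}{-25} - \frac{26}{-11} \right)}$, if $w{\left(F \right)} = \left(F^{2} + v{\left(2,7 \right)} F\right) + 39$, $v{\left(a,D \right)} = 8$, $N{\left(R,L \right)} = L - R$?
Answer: $- \frac{5117619}{75625} \approx -67.671$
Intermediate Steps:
$w{\left(F \right)} = 39 + F^{2} + 8 F$ ($w{\left(F \right)} = \left(F^{2} + 8 F\right) + 39 = 39 + F^{2} + 8 F$)
$- w{\left(\frac{N{\left(8,0 \right)}}{-25} - \frac{26}{-11} \right)} = - (39 + \left(\frac{0 - 8}{-25} - \frac{26}{-11}\right)^{2} + 8 \left(\frac{0 - 8}{-25} - \frac{26}{-11}\right)) = - (39 + \left(\left(0 - 8\right) \left(- \frac{1}{25}\right) - - \frac{26}{11}\right)^{2} + 8 \left(\left(0 - 8\right) \left(- \frac{1}{25}\right) - - \frac{26}{11}\right)) = - (39 + \left(\left(-8\right) \left(- \frac{1}{25}\right) + \frac{26}{11}\right)^{2} + 8 \left(\left(-8\right) \left(- \frac{1}{25}\right) + \frac{26}{11}\right)) = - (39 + \left(\frac{8}{25} + \frac{26}{11}\right)^{2} + 8 \left(\frac{8}{25} + \frac{26}{11}\right)) = - (39 + \left(\frac{738}{275}\right)^{2} + 8 \cdot \frac{738}{275}) = - (39 + \frac{544644}{75625} + \frac{5904}{275}) = \left(-1\right) \frac{5117619}{75625} = - \frac{5117619}{75625}$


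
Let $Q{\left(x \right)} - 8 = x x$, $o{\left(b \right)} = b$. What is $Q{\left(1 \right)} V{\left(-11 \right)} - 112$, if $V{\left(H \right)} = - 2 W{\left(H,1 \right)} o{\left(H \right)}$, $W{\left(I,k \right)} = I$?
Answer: $-2290$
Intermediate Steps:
$Q{\left(x \right)} = 8 + x^{2}$ ($Q{\left(x \right)} = 8 + x x = 8 + x^{2}$)
$V{\left(H \right)} = - 2 H^{2}$ ($V{\left(H \right)} = - 2 H H = - 2 H^{2}$)
$Q{\left(1 \right)} V{\left(-11 \right)} - 112 = \left(8 + 1^{2}\right) \left(- 2 \left(-11\right)^{2}\right) - 112 = \left(8 + 1\right) \left(\left(-2\right) 121\right) - 112 = 9 \left(-242\right) - 112 = -2178 - 112 = -2290$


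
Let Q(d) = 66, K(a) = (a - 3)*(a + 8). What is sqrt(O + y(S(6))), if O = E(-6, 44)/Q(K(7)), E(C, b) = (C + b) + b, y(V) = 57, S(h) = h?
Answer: 31*sqrt(66)/33 ≈ 7.6317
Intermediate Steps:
K(a) = (-3 + a)*(8 + a)
E(C, b) = C + 2*b
O = 41/33 (O = (-6 + 2*44)/66 = (-6 + 88)*(1/66) = 82*(1/66) = 41/33 ≈ 1.2424)
sqrt(O + y(S(6))) = sqrt(41/33 + 57) = sqrt(1922/33) = 31*sqrt(66)/33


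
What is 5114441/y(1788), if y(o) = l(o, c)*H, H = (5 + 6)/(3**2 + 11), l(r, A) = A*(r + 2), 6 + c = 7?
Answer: 10228882/1969 ≈ 5195.0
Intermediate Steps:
c = 1 (c = -6 + 7 = 1)
l(r, A) = A*(2 + r)
H = 11/20 (H = 11/(9 + 11) = 11/20 ≈ 0.55000)
y(o) = 11/10 + 11*o/20 (y(o) = (1*(2 + o))*(11/20) = (2 + o)*(11/20) = 11/10 + 11*o/20)
5114441/y(1788) = 5114441/(11/10 + (11/20)*1788) = 5114441/(11/10 + 4917/5) = 5114441/(1969/2) = 5114441*(2/1969) = 10228882/1969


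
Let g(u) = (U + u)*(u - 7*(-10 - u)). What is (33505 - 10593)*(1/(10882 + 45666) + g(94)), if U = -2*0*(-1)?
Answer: 25027641754720/14137 ≈ 1.7704e+9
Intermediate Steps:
U = 0 (U = 0*(-1) = 0)
g(u) = u*(70 + 8*u) (g(u) = (0 + u)*(u - 7*(-10 - u)) = u*(u + (70 + 7*u)) = u*(70 + 8*u))
(33505 - 10593)*(1/(10882 + 45666) + g(94)) = (33505 - 10593)*(1/(10882 + 45666) + 2*94*(35 + 4*94)) = 22912*(1/56548 + 2*94*(35 + 376)) = 22912*(1/56548 + 2*94*411) = 22912*(1/56548 + 77268) = 22912*(4369350865/56548) = 25027641754720/14137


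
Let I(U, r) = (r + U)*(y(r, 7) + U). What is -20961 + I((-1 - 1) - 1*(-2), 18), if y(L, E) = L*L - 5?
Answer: -15219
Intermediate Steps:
y(L, E) = -5 + L² (y(L, E) = L² - 5 = -5 + L²)
I(U, r) = (U + r)*(-5 + U + r²) (I(U, r) = (r + U)*((-5 + r²) + U) = (U + r)*(-5 + U + r²))
-20961 + I((-1 - 1) - 1*(-2), 18) = -20961 + (((-1 - 1) - 1*(-2))² + ((-1 - 1) - 1*(-2))*18 + ((-1 - 1) - 1*(-2))*(-5 + 18²) + 18*(-5 + 18²)) = -20961 + ((-2 + 2)² + (-2 + 2)*18 + (-2 + 2)*(-5 + 324) + 18*(-5 + 324)) = -20961 + (0² + 0*18 + 0*319 + 18*319) = -20961 + (0 + 0 + 0 + 5742) = -20961 + 5742 = -15219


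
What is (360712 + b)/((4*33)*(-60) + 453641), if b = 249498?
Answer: 610210/445721 ≈ 1.3690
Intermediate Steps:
(360712 + b)/((4*33)*(-60) + 453641) = (360712 + 249498)/((4*33)*(-60) + 453641) = 610210/(132*(-60) + 453641) = 610210/(-7920 + 453641) = 610210/445721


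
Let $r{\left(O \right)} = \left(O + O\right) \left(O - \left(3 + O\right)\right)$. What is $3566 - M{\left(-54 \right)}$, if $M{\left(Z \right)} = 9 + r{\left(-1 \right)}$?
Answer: $3551$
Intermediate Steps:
$r{\left(O \right)} = - 6 O$ ($r{\left(O \right)} = 2 O \left(-3\right) = - 6 O$)
$M{\left(Z \right)} = 15$ ($M{\left(Z \right)} = 9 - -6 = 9 + 6 = 15$)
$3566 - M{\left(-54 \right)} = 3566 - 15 = 3551$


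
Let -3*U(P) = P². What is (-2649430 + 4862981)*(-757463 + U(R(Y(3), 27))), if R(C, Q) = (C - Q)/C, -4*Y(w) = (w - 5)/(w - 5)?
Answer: -5056348142770/3 ≈ -1.6854e+12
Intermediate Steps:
Y(w) = -¼ (Y(w) = -(w - 5)/(4*(w - 5)) = -(-5 + w)/(4*(-5 + w)) = -¼*1 = -¼)
R(C, Q) = (C - Q)/C
U(P) = -P²/3
(-2649430 + 4862981)*(-757463 + U(R(Y(3), 27))) = (-2649430 + 4862981)*(-757463 - 16*(-¼ - 1*27)²/3) = 2213551*(-757463 - 16*(-¼ - 27)²/3) = 2213551*(-757463 - (-4*(-109/4))²/3) = 2213551*(-757463 - ⅓*109²) = 2213551*(-757463 - ⅓*11881) = 2213551*(-757463 - 11881/3) = 2213551*(-2284270/3) = -5056348142770/3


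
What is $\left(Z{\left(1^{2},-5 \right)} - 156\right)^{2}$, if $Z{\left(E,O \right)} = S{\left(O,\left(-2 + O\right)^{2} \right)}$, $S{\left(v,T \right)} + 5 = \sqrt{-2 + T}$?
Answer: $\left(161 - \sqrt{47}\right)^{2} \approx 23760.0$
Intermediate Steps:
$S{\left(v,T \right)} = -5 + \sqrt{-2 + T}$
$Z{\left(E,O \right)} = -5 + \sqrt{-2 + \left(-2 + O\right)^{2}}$
$\left(Z{\left(1^{2},-5 \right)} - 156\right)^{2} = \left(\left(-5 + \sqrt{-2 + \left(-2 - 5\right)^{2}}\right) - 156\right)^{2} = \left(\left(-5 + \sqrt{-2 + \left(-7\right)^{2}}\right) - 156\right)^{2} = \left(\left(-5 + \sqrt{-2 + 49}\right) - 156\right)^{2} = \left(\left(-5 + \sqrt{47}\right) - 156\right)^{2} = \left(-161 + \sqrt{47}\right)^{2}$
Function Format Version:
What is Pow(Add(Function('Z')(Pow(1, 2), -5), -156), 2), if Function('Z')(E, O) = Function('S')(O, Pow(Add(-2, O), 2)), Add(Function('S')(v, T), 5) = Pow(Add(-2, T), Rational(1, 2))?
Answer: Pow(Add(161, Mul(-1, Pow(47, Rational(1, 2)))), 2) ≈ 23760.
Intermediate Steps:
Function('S')(v, T) = Add(-5, Pow(Add(-2, T), Rational(1, 2)))
Function('Z')(E, O) = Add(-5, Pow(Add(-2, Pow(Add(-2, O), 2)), Rational(1, 2)))
Pow(Add(Function('Z')(Pow(1, 2), -5), -156), 2) = Pow(Add(Add(-5, Pow(Add(-2, Pow(Add(-2, -5), 2)), Rational(1, 2))), -156), 2) = Pow(Add(Add(-5, Pow(Add(-2, Pow(-7, 2)), Rational(1, 2))), -156), 2) = Pow(Add(Add(-5, Pow(Add(-2, 49), Rational(1, 2))), -156), 2) = Pow(Add(Add(-5, Pow(47, Rational(1, 2))), -156), 2) = Pow(Add(-161, Pow(47, Rational(1, 2))), 2)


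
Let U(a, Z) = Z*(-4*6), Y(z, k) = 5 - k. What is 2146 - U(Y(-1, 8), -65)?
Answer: 586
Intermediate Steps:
U(a, Z) = -24*Z (U(a, Z) = Z*(-24) = -24*Z)
2146 - U(Y(-1, 8), -65) = 2146 - (-24)*(-65) = 2146 - 1*1560 = 2146 - 1560 = 586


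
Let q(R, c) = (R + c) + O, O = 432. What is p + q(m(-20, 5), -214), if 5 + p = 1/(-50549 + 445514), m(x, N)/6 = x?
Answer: 36731746/394965 ≈ 93.000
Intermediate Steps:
m(x, N) = 6*x
p = -1974824/394965 (p = -5 + 1/(-50549 + 445514) = -5 + 1/394965 = -1974824/394965 ≈ -5.0000)
q(R, c) = 432 + R + c (q(R, c) = (R + c) + 432 = 432 + R + c)
p + q(m(-20, 5), -214) = -1974824/394965 + (432 + 6*(-20) - 214) = -1974824/394965 + (432 - 120 - 214) = -1974824/394965 + 98 = 36731746/394965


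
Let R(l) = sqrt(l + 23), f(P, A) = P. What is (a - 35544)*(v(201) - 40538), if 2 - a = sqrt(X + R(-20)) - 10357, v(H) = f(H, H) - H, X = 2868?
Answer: 1020949530 + 40538*sqrt(2868 + sqrt(3)) ≈ 1.0231e+9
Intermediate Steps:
R(l) = sqrt(23 + l)
v(H) = 0 (v(H) = H - H = 0)
a = 10359 - sqrt(2868 + sqrt(3)) (a = 2 - (sqrt(2868 + sqrt(23 - 20)) - 10357) = 2 - (sqrt(2868 + sqrt(3)) - 10357) = 2 - (-10357 + sqrt(2868 + sqrt(3))) = 2 + (10357 - sqrt(2868 + sqrt(3))) = 10359 - sqrt(2868 + sqrt(3)) ≈ 10305.)
(a - 35544)*(v(201) - 40538) = ((10359 - sqrt(2868 + sqrt(3))) - 35544)*(0 - 40538) = (-25185 - sqrt(2868 + sqrt(3)))*(-40538) = 1020949530 + 40538*sqrt(2868 + sqrt(3))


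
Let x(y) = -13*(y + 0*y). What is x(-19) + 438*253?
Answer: 111061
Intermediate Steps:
x(y) = -13*y (x(y) = -13*(y + 0) = -13*y)
x(-19) + 438*253 = -13*(-19) + 438*253 = 247 + 110814 = 111061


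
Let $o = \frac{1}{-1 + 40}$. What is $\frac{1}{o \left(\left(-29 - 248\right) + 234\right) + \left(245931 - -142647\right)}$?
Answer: $\frac{39}{15154499} \approx 2.5735 \cdot 10^{-6}$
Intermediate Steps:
$o = \frac{1}{39} \approx 0.025641$
$\frac{1}{o \left(\left(-29 - 248\right) + 234\right) + \left(245931 - -142647\right)} = \frac{1}{\frac{\left(-29 - 248\right) + 234}{39} + \left(245931 - -142647\right)} = \frac{1}{\frac{\left(-29 - 248\right) + 234}{39} + \left(245931 + 142647\right)} = \frac{1}{\frac{-277 + 234}{39} + 388578} = \frac{1}{\frac{1}{39} \left(-43\right) + 388578} = \frac{1}{- \frac{43}{39} + 388578} = \frac{1}{\frac{15154499}{39}} = \frac{39}{15154499}$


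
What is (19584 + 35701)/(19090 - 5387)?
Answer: 55285/13703 ≈ 4.0345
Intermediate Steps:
(19584 + 35701)/(19090 - 5387) = 55285/13703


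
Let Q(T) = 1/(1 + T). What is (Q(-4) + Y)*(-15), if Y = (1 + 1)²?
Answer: -55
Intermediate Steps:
Y = 4 (Y = 2² = 4)
(Q(-4) + Y)*(-15) = (1/(1 - 4) + 4)*(-15) = (1/(-3) + 4)*(-15) = (-⅓ + 4)*(-15) = (11/3)*(-15) = -55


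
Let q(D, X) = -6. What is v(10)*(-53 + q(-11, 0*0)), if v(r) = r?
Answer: -590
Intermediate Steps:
v(10)*(-53 + q(-11, 0*0)) = 10*(-53 - 6) = 10*(-59) = -590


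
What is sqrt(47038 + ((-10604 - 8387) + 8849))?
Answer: 4*sqrt(2306) ≈ 192.08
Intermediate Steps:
sqrt(47038 + ((-10604 - 8387) + 8849)) = sqrt(47038 + (-18991 + 8849)) = sqrt(47038 - 10142) = sqrt(36896) = 4*sqrt(2306)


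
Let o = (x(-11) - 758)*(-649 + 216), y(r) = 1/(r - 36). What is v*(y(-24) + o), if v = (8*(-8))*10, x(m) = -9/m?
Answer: -6924397088/33 ≈ -2.0983e+8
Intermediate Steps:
y(r) = 1/(-36 + r)
v = -640 (v = -64*10 = -640)
o = 3606457/11 (o = (-9/(-11) - 758)*(-649 + 216) = (-9*(-1/11) - 758)*(-433) = (9/11 - 758)*(-433) = -8329/11*(-433) = 3606457/11 ≈ 3.2786e+5)
v*(y(-24) + o) = -640*(1/(-36 - 24) + 3606457/11) = -640*(1/(-60) + 3606457/11) = -640*(-1/60 + 3606457/11) = -640*216387409/660 = -6924397088/33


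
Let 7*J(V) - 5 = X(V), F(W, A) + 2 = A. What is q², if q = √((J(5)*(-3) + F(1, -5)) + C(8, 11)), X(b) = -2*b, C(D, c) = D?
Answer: 22/7 ≈ 3.1429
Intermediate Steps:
F(W, A) = -2 + A
J(V) = 5/7 - 2*V/7 (J(V) = 5/7 + (-2*V)/7 = 5/7 - 2*V/7)
q = √154/7 (q = √(((5/7 - 2/7*5)*(-3) + (-2 - 5)) + 8) = √(((5/7 - 10/7)*(-3) - 7) + 8) = √((-5/7*(-3) - 7) + 8) = √((15/7 - 7) + 8) = √(-34/7 + 8) = √(22/7) = √154/7 ≈ 1.7728)
q² = (√154/7)² = 22/7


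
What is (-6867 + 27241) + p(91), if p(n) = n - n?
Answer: 20374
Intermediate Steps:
p(n) = 0
(-6867 + 27241) + p(91) = (-6867 + 27241) + 0 = 20374 + 0 = 20374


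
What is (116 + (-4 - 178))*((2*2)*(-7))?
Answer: 1848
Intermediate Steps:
(116 + (-4 - 178))*((2*2)*(-7)) = (116 - 182)*(4*(-7)) = -66*(-28) = 1848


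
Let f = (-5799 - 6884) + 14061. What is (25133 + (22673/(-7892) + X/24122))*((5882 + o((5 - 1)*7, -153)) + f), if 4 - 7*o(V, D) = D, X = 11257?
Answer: 121940344447935105/666297884 ≈ 1.8301e+8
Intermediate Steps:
o(V, D) = 4/7 - D/7
f = 1378 (f = -12683 + 14061 = 1378)
(25133 + (22673/(-7892) + X/24122))*((5882 + o((5 - 1)*7, -153)) + f) = (25133 + (22673/(-7892) + 11257/24122))*((5882 + (4/7 - 1/7*(-153))) + 1378) = (25133 + (22673*(-1/7892) + 11257*(1/24122)))*((5882 + (4/7 + 153/7)) + 1378) = (25133 + (-22673/7892 + 11257/24122))*((5882 + 157/7) + 1378) = (25133 - 229038931/95185412)*(41331/7 + 1378) = (2392065920865/95185412)*(50977/7) = 121940344447935105/666297884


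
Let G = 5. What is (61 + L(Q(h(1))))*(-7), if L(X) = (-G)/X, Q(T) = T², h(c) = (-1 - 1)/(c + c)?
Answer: -392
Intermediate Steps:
h(c) = -1/c (h(c) = -2/(2*c) = (1/(2*c))*(-2) = -1/c)
L(X) = -5/X (L(X) = (-1*5)/X = -5/X)
(61 + L(Q(h(1))))*(-7) = (61 - 5/((-1/1)²))*(-7) = (61 - 5/((-1*1)²))*(-7) = (61 - 5/((-1)²))*(-7) = (61 - 5/1)*(-7) = (61 - 5*1)*(-7) = (61 - 5)*(-7) = 56*(-7) = -392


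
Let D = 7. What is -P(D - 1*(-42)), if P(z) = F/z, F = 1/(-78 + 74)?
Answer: 1/196 ≈ 0.0051020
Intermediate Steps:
F = -¼ (F = 1/(-4) = -¼ ≈ -0.25000)
P(z) = -1/(4*z)
-P(D - 1*(-42)) = -(-1)/(4*(7 - 1*(-42))) = -(-1)/(4*(7 + 42)) = -(-1)/(4*49) = -1*(-1/196) = 1/196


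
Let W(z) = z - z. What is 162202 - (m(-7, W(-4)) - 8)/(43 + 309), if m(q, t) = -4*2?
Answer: 3568445/22 ≈ 1.6220e+5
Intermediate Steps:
W(z) = 0
m(q, t) = -8
162202 - (m(-7, W(-4)) - 8)/(43 + 309) = 162202 - (-8 - 8)/(43 + 309) = 162202 - (-16)/352 = 162202 - 1*(-1/22) = 162202 + 1/22 = 3568445/22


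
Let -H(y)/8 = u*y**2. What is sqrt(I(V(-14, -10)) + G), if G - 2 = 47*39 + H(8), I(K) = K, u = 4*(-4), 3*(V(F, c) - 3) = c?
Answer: 8*sqrt(1410)/3 ≈ 100.13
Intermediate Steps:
V(F, c) = 3 + c/3
u = -16
H(y) = 128*y**2 (H(y) = -(-128)*y**2 = 128*y**2)
G = 10027 (G = 2 + (47*39 + 128*8**2) = 2 + (1833 + 128*64) = 2 + (1833 + 8192) = 2 + 10025 = 10027)
sqrt(I(V(-14, -10)) + G) = sqrt((3 + (1/3)*(-10)) + 10027) = sqrt((3 - 10/3) + 10027) = sqrt(-1/3 + 10027) = sqrt(30080/3) = 8*sqrt(1410)/3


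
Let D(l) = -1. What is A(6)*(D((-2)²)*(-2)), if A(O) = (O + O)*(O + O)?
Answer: 288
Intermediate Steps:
A(O) = 4*O² (A(O) = (2*O)*(2*O) = 4*O²)
A(6)*(D((-2)²)*(-2)) = (4*6²)*(-1*(-2)) = (4*36)*2 = 144*2 = 288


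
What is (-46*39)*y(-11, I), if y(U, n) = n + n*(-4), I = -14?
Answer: -75348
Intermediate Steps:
y(U, n) = -3*n (y(U, n) = n - 4*n = -3*n)
(-46*39)*y(-11, I) = (-46*39)*(-3*(-14)) = -1794*42 = -75348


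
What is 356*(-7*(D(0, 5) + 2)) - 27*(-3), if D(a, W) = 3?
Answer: -12379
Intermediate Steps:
356*(-7*(D(0, 5) + 2)) - 27*(-3) = 356*(-7*(3 + 2)) - 27*(-3) = 356*(-7*5) + 81 = 356*(-35) + 81 = -12460 + 81 = -12379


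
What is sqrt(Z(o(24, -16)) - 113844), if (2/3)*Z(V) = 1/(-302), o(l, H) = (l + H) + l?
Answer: I*sqrt(10383028629)/302 ≈ 337.41*I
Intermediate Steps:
o(l, H) = H + 2*l (o(l, H) = (H + l) + l = H + 2*l)
Z(V) = -3/604 (Z(V) = (3/2)/(-302) = (3/2)*(-1/302) = -3/604)
sqrt(Z(o(24, -16)) - 113844) = sqrt(-3/604 - 113844) = sqrt(-68761779/604) = I*sqrt(10383028629)/302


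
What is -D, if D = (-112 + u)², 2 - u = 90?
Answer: -40000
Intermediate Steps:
u = -88 (u = 2 - 1*90 = 2 - 90 = -88)
D = 40000 (D = (-112 - 88)² = (-200)² = 40000)
-D = -1*40000 = -40000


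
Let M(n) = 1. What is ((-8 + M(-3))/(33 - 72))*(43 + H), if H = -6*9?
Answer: -77/39 ≈ -1.9744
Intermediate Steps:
H = -54
((-8 + M(-3))/(33 - 72))*(43 + H) = ((-8 + 1)/(33 - 72))*(43 - 54) = -7/(-39)*(-11) = -7*(-1/39)*(-11) = (7/39)*(-11) = -77/39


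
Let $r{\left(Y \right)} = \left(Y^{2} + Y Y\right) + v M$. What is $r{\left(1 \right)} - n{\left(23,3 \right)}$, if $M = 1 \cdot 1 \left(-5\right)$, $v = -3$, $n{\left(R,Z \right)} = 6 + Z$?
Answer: $8$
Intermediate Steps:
$M = -5$ ($M = 1 \left(-5\right) = -5$)
$r{\left(Y \right)} = 15 + 2 Y^{2}$ ($r{\left(Y \right)} = \left(Y^{2} + Y Y\right) - -15 = \left(Y^{2} + Y^{2}\right) + 15 = 2 Y^{2} + 15 = 15 + 2 Y^{2}$)
$r{\left(1 \right)} - n{\left(23,3 \right)} = \left(15 + 2 \cdot 1^{2}\right) - \left(6 + 3\right) = \left(15 + 2 \cdot 1\right) - 9 = \left(15 + 2\right) - 9 = 17 - 9 = 8$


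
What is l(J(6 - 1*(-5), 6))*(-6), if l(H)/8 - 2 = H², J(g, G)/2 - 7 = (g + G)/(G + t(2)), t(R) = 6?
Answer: -41092/3 ≈ -13697.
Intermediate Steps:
J(g, G) = 14 + 2*(G + g)/(6 + G) (J(g, G) = 14 + 2*((g + G)/(G + 6)) = 14 + 2*((G + g)/(6 + G)) = 14 + 2*(G + g)/(6 + G))
l(H) = 16 + 8*H²
l(J(6 - 1*(-5), 6))*(-6) = (16 + 8*(2*(42 + (6 - 1*(-5)) + 8*6)/(6 + 6))²)*(-6) = (16 + 8*(2*(42 + (6 + 5) + 48)/12)²)*(-6) = (16 + 8*(2*(1/12)*(42 + 11 + 48))²)*(-6) = (16 + 8*(2*(1/12)*101)²)*(-6) = (16 + 8*(101/6)²)*(-6) = (16 + 8*(10201/36))*(-6) = (16 + 20402/9)*(-6) = (20546/9)*(-6) = -41092/3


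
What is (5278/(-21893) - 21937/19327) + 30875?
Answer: 13063433314978/423126011 ≈ 30874.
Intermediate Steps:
(5278/(-21893) - 21937/19327) + 30875 = (5278*(-1/21893) - 21937*1/19327) + 30875 = (-5278/21893 - 21937/19327) + 30875 = -582274647/423126011 + 30875 = 13063433314978/423126011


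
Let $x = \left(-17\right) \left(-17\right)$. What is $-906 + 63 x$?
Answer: $17301$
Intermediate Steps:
$x = 289$
$-906 + 63 x = -906 + 63 \cdot 289 = -906 + 18207 = 17301$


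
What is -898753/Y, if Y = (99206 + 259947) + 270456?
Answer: -898753/629609 ≈ -1.4275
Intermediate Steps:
Y = 629609 (Y = 359153 + 270456 = 629609)
-898753/Y = -898753/629609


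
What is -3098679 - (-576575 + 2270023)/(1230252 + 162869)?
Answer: -4316836480607/1393121 ≈ -3.0987e+6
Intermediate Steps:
-3098679 - (-576575 + 2270023)/(1230252 + 162869) = -3098679 - 1693448/1393121 = -4316836480607/1393121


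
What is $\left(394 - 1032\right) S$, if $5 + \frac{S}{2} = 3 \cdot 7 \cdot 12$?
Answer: $-315172$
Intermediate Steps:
$S = 494$ ($S = -10 + 2 \cdot 3 \cdot 7 \cdot 12 = -10 + 2 \cdot 21 \cdot 12 = -10 + 2 \cdot 252 = -10 + 504 = 494$)
$\left(394 - 1032\right) S = \left(394 - 1032\right) 494 = \left(-638\right) 494 = -315172$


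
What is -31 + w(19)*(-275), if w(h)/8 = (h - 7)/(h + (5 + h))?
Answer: -27733/43 ≈ -644.95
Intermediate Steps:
w(h) = 8*(-7 + h)/(5 + 2*h) (w(h) = 8*((h - 7)/(h + (5 + h))) = 8*((-7 + h)/(5 + 2*h)) = 8*(-7 + h)/(5 + 2*h))
-31 + w(19)*(-275) = -31 + (8*(-7 + 19)/(5 + 2*19))*(-275) = -31 + (8*12/(5 + 38))*(-275) = -31 + (8*12/43)*(-275) = -31 + (8*(1/43)*12)*(-275) = -31 + (96/43)*(-275) = -31 - 26400/43 = -27733/43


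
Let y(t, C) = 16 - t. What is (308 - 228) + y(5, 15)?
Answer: 91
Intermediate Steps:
(308 - 228) + y(5, 15) = (308 - 228) + (16 - 1*5) = 80 + (16 - 5) = 80 + 11 = 91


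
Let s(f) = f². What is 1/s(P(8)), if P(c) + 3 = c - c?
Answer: ⅑ ≈ 0.11111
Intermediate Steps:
P(c) = -3 (P(c) = -3 + (c - c) = -3 + 0 = -3)
1/s(P(8)) = 1/((-3)²) = 1/9 = ⅑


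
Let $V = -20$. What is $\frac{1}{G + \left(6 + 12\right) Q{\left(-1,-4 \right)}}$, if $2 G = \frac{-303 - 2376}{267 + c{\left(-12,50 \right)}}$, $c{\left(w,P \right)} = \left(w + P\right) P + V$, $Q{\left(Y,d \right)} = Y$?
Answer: $- \frac{226}{4209} \approx -0.053694$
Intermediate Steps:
$c{\left(w,P \right)} = -20 + P \left(P + w\right)$ ($c{\left(w,P \right)} = \left(w + P\right) P - 20 = \left(P + w\right) P - 20 = P \left(P + w\right) - 20 = -20 + P \left(P + w\right)$)
$G = - \frac{141}{226}$ ($G = \frac{\left(-303 - 2376\right) \frac{1}{267 + \left(-20 + 50^{2} + 50 \left(-12\right)\right)}}{2} = \frac{\left(-2679\right) \frac{1}{267 - -1880}}{2} = \frac{\left(-2679\right) \frac{1}{267 + 1880}}{2} = \frac{\left(-2679\right) \frac{1}{2147}}{2} = \frac{1}{2} \left(- \frac{141}{113}\right) = - \frac{141}{226} \approx -0.62389$)
$\frac{1}{G + \left(6 + 12\right) Q{\left(-1,-4 \right)}} = \frac{1}{- \frac{141}{226} + \left(6 + 12\right) \left(-1\right)} = \frac{1}{- \frac{141}{226} + 18 \left(-1\right)} = \frac{1}{- \frac{141}{226} - 18} = \frac{1}{- \frac{4209}{226}} = - \frac{226}{4209}$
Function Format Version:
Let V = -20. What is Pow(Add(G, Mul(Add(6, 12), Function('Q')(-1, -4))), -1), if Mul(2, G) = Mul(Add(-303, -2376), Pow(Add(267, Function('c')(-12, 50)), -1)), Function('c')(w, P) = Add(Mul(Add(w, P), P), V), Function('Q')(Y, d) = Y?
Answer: Rational(-226, 4209) ≈ -0.053694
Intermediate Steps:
Function('c')(w, P) = Add(-20, Mul(P, Add(P, w))) (Function('c')(w, P) = Add(Mul(Add(w, P), P), -20) = Add(Mul(Add(P, w), P), -20) = Add(Mul(P, Add(P, w)), -20) = Add(-20, Mul(P, Add(P, w))))
G = Rational(-141, 226) (G = Mul(Rational(1, 2), Mul(Add(-303, -2376), Pow(Add(267, Add(-20, Pow(50, 2), Mul(50, -12))), -1))) = Mul(Rational(1, 2), Mul(-2679, Pow(Add(267, Add(-20, 2500, -600)), -1))) = Mul(Rational(1, 2), Mul(-2679, Pow(Add(267, 1880), -1))) = Mul(Rational(1, 2), Mul(-2679, Pow(2147, -1))) = Mul(Rational(1, 2), Mul(-2679, Rational(1, 2147))) = Mul(Rational(1, 2), Rational(-141, 113)) = Rational(-141, 226) ≈ -0.62389)
Pow(Add(G, Mul(Add(6, 12), Function('Q')(-1, -4))), -1) = Pow(Add(Rational(-141, 226), Mul(Add(6, 12), -1)), -1) = Pow(Add(Rational(-141, 226), Mul(18, -1)), -1) = Pow(Add(Rational(-141, 226), -18), -1) = Pow(Rational(-4209, 226), -1) = Rational(-226, 4209)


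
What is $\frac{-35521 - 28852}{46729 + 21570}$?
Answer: $- \frac{64373}{68299} \approx -0.94252$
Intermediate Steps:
$\frac{-35521 - 28852}{46729 + 21570} = - \frac{64373}{68299}$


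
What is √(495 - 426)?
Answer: √69 ≈ 8.3066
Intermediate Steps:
√(495 - 426) = √69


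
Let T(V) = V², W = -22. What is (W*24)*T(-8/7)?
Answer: -33792/49 ≈ -689.63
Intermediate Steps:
(W*24)*T(-8/7) = (-22*24)*(-8/7)² = -528*(-8*⅐)² = -528*(-8/7)² = -528*64/49 = -33792/49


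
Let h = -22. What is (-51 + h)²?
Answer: 5329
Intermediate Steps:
(-51 + h)² = (-51 - 22)² = (-73)² = 5329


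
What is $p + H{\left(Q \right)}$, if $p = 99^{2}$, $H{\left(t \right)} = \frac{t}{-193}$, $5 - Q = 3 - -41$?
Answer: $\frac{1891632}{193} \approx 9801.2$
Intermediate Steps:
$Q = -39$ ($Q = 5 - \left(3 - -41\right) = 5 - \left(3 + \left(-1 + 42\right)\right) = 5 - \left(3 + 41\right) = 5 - 44 = -39$)
$H{\left(t \right)} = - \frac{t}{193}$ ($H{\left(t \right)} = t \left(- \frac{1}{193}\right) = - \frac{t}{193}$)
$p = 9801$
$p + H{\left(Q \right)} = 9801 - - \frac{39}{193} = 9801 + \frac{39}{193} = \frac{1891632}{193}$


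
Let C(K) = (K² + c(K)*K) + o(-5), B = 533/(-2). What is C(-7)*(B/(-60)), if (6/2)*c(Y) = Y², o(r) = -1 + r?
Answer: -57031/180 ≈ -316.84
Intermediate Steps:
c(Y) = Y²/3
B = -533/2 (B = 533*(-½) = -533/2 ≈ -266.50)
C(K) = -6 + K² + K³/3 (C(K) = (K² + (K²/3)*K) + (-1 - 5) = (K² + K³/3) - 6 = -6 + K² + K³/3)
C(-7)*(B/(-60)) = (-6 + (-7)² + (⅓)*(-7)³)*(-533/2/(-60)) = (-6 + 49 + (⅓)*(-343))*(-533/2*(-1/60)) = (-6 + 49 - 343/3)*(533/120) = -214/3*533/120 = -57031/180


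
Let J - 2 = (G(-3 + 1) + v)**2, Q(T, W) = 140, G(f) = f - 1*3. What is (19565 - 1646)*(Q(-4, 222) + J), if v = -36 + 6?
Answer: 24495273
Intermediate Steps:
G(f) = -3 + f (G(f) = f - 3 = -3 + f)
v = -30
J = 1227 (J = 2 + ((-3 + (-3 + 1)) - 30)**2 = 2 + ((-3 - 2) - 30)**2 = 2 + (-5 - 30)**2 = 2 + (-35)**2 = 2 + 1225 = 1227)
(19565 - 1646)*(Q(-4, 222) + J) = (19565 - 1646)*(140 + 1227) = 17919*1367 = 24495273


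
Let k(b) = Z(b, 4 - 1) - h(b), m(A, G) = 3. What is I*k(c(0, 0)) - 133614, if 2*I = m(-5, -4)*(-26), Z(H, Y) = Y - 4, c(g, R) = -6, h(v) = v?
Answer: -133809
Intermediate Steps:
Z(H, Y) = -4 + Y
I = -39 (I = (3*(-26))/2 = (½)*(-78) = -39)
k(b) = -1 - b (k(b) = (-4 + (4 - 1)) - b = (-4 + 3) - b = -1 - b)
I*k(c(0, 0)) - 133614 = -39*(-1 - 1*(-6)) - 133614 = -39*(-1 + 6) - 133614 = -39*5 - 133614 = -195 - 133614 = -133809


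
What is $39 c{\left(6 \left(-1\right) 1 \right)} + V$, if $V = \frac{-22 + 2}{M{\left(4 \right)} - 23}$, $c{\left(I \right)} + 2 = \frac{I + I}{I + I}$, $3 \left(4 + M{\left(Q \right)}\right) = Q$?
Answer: $- \frac{2943}{77} \approx -38.221$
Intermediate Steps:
$M{\left(Q \right)} = -4 + \frac{Q}{3}$
$c{\left(I \right)} = -1$ ($c{\left(I \right)} = -2 + \frac{I + I}{I + I} = -2 + \frac{2 I}{2 I} = -2 + 2 I \frac{1}{2 I} = -2 + 1 = -1$)
$V = \frac{60}{77}$ ($V = \frac{-22 + 2}{\left(-4 + \frac{1}{3} \cdot 4\right) - 23} = - \frac{20}{\left(-4 + \frac{4}{3}\right) - 23} = - \frac{20}{- \frac{8}{3} - 23} = - \frac{20}{- \frac{77}{3}} = \left(-20\right) \left(- \frac{3}{77}\right) = \frac{60}{77} \approx 0.77922$)
$39 c{\left(6 \left(-1\right) 1 \right)} + V = 39 \left(-1\right) + \frac{60}{77} = -39 + \frac{60}{77} = - \frac{2943}{77}$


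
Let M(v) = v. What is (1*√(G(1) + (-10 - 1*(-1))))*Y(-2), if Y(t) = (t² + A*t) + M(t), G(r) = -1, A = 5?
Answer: -8*I*√10 ≈ -25.298*I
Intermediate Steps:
Y(t) = t² + 6*t (Y(t) = (t² + 5*t) + t = t² + 6*t)
(1*√(G(1) + (-10 - 1*(-1))))*Y(-2) = (1*√(-1 + (-10 - 1*(-1))))*(-2*(6 - 2)) = (1*√(-1 + (-10 + 1)))*(-2*4) = (1*√(-1 - 9))*(-8) = (1*√(-10))*(-8) = (1*(I*√10))*(-8) = (I*√10)*(-8) = -8*I*√10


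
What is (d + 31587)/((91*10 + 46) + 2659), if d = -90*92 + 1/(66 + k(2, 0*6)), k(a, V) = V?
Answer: 1538263/238590 ≈ 6.4473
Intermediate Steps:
d = -546479/66 (d = -90*92 + 1/(66 + 0*6) = -8280 + 1/(66 + 0) = -8280 + 1/66 = -546479/66 ≈ -8280.0)
(d + 31587)/((91*10 + 46) + 2659) = (-546479/66 + 31587)/((91*10 + 46) + 2659) = 1538263/(66*((910 + 46) + 2659)) = 1538263/(66*(956 + 2659)) = (1538263/66)/3615 = (1538263/66)*(1/3615) = 1538263/238590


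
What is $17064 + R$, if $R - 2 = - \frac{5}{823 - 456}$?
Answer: $\frac{6263217}{367} \approx 17066.0$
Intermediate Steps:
$R = \frac{729}{367}$ ($R = 2 - \frac{5}{823 - 456} = 2 - \frac{5}{367} = \frac{729}{367} \approx 1.9864$)
$17064 + R = 17064 + \frac{729}{367} = \frac{6263217}{367}$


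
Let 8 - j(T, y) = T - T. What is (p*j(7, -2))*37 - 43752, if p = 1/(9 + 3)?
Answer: -131182/3 ≈ -43727.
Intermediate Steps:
j(T, y) = 8 (j(T, y) = 8 - (T - T) = 8 - 1*0 = 8 + 0 = 8)
p = 1/12 ≈ 0.083333
(p*j(7, -2))*37 - 43752 = ((1/12)*8)*37 - 43752 = (2/3)*37 - 43752 = 74/3 - 43752 = -131182/3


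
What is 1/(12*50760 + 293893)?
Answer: 1/903013 ≈ 1.1074e-6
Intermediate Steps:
1/(12*50760 + 293893) = 1/(609120 + 293893) = 1/903013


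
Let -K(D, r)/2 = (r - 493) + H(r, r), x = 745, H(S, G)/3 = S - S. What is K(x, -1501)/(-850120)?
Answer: -997/212530 ≈ -0.0046911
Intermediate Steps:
H(S, G) = 0 (H(S, G) = 3*(S - S) = 3*0 = 0)
K(D, r) = 986 - 2*r (K(D, r) = -2*((r - 493) + 0) = -2*((-493 + r) + 0) = -2*(-493 + r) = 986 - 2*r)
K(x, -1501)/(-850120) = (986 - 2*(-1501))/(-850120) = (986 + 3002)*(-1/850120) = 3988*(-1/850120) = -997/212530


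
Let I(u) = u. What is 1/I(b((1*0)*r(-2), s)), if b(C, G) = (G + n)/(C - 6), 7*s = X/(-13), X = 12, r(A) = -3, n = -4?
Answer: 273/188 ≈ 1.4521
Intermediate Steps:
s = -12/91 (s = (12/(-13))/7 = (12*(-1/13))/7 = (⅐)*(-12/13) = -12/91 ≈ -0.13187)
b(C, G) = (-4 + G)/(-6 + C) (b(C, G) = (G - 4)/(C - 6) = (-4 + G)/(-6 + C))
1/I(b((1*0)*r(-2), s)) = 1/((-4 - 12/91)/(-6 + (1*0)*(-3))) = 1/(-376/91/(-6 + 0*(-3))) = 1/(-376/91/(-6 + 0)) = 1/(-376/91/(-6)) = 1/(-⅙*(-376/91)) = 1/(188/273) = 273/188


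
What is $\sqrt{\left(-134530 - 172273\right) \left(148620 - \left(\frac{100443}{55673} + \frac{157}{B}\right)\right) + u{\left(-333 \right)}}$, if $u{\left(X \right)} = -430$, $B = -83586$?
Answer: $\frac{i \sqrt{987388194428416086184120666002}}{4653483378} \approx 2.1353 \cdot 10^{5} i$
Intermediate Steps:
$\sqrt{\left(-134530 - 172273\right) \left(148620 - \left(\frac{100443}{55673} + \frac{157}{B}\right)\right) + u{\left(-333 \right)}} = \sqrt{\left(-134530 - 172273\right) \left(148620 - \left(- \frac{157}{83586} + \frac{100443}{55673}\right)\right) - 430} = \sqrt{- 306803 \left(148620 - \frac{8386887937}{4653483378}\right) - 430} = \sqrt{\left(-306803\right) \frac{691592312750423}{4653483378} - 430} = \sqrt{- \frac{212182596328768027669}{4653483378} - 430} = \sqrt{- \frac{212182598329765880209}{4653483378}} = \frac{i \sqrt{987388194428416086184120666002}}{4653483378}$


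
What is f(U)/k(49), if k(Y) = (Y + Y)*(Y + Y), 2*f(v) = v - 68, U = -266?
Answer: -167/9604 ≈ -0.017389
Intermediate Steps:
f(v) = -34 + v/2 (f(v) = (v - 68)/2 = (-68 + v)/2 = -34 + v/2)
k(Y) = 4*Y² (k(Y) = (2*Y)*(2*Y) = 4*Y²)
f(U)/k(49) = (-34 + (½)*(-266))/((4*49²)) = (-34 - 133)/((4*2401)) = -167/9604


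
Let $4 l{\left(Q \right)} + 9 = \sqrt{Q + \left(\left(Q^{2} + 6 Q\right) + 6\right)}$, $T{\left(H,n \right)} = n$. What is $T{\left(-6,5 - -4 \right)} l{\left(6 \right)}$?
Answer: $- \frac{81}{4} + \frac{9 \sqrt{21}}{2} \approx 0.37159$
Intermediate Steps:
$l{\left(Q \right)} = - \frac{9}{4} + \frac{\sqrt{6 + Q^{2} + 7 Q}}{4}$ ($l{\left(Q \right)} = - \frac{9}{4} + \frac{\sqrt{Q + \left(\left(Q^{2} + 6 Q\right) + 6\right)}}{4} = - \frac{9}{4} + \frac{\sqrt{Q + \left(6 + Q^{2} + 6 Q\right)}}{4} = - \frac{9}{4} + \frac{\sqrt{6 + Q^{2} + 7 Q}}{4}$)
$T{\left(-6,5 - -4 \right)} l{\left(6 \right)} = \left(5 - -4\right) \left(- \frac{9}{4} + \frac{\sqrt{6 + 6^{2} + 7 \cdot 6}}{4}\right) = \left(5 + 4\right) \left(- \frac{9}{4} + \frac{\sqrt{6 + 36 + 42}}{4}\right) = 9 \left(- \frac{9}{4} + \frac{\sqrt{84}}{4}\right) = 9 \left(- \frac{9}{4} + \frac{2 \sqrt{21}}{4}\right) = 9 \left(- \frac{9}{4} + \frac{\sqrt{21}}{2}\right) = - \frac{81}{4} + \frac{9 \sqrt{21}}{2}$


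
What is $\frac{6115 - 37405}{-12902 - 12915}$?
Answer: $\frac{31290}{25817} \approx 1.212$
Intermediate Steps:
$\frac{6115 - 37405}{-12902 - 12915} = - \frac{31290}{-25817} = \left(-31290\right) \left(- \frac{1}{25817}\right) = \frac{31290}{25817}$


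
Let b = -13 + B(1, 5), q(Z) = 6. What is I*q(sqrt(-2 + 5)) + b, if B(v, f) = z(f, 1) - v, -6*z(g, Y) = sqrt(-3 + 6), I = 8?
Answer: 34 - sqrt(3)/6 ≈ 33.711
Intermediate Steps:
z(g, Y) = -sqrt(3)/6 (z(g, Y) = -sqrt(-3 + 6)/6 = -sqrt(3)/6)
B(v, f) = -v - sqrt(3)/6 (B(v, f) = -sqrt(3)/6 - v = -v - sqrt(3)/6)
b = -14 - sqrt(3)/6 (b = -13 + (-1*1 - sqrt(3)/6) = -13 + (-1 - sqrt(3)/6) = -14 - sqrt(3)/6 ≈ -14.289)
I*q(sqrt(-2 + 5)) + b = 8*6 + (-14 - sqrt(3)/6) = 48 + (-14 - sqrt(3)/6) = 34 - sqrt(3)/6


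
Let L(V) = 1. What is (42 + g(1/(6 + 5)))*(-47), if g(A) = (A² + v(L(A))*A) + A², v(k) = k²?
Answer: -239465/121 ≈ -1979.0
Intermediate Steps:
g(A) = A + 2*A² (g(A) = (A² + 1²*A) + A² = (A² + 1*A) + A² = (A² + A) + A² = (A + A²) + A² = A + 2*A²)
(42 + g(1/(6 + 5)))*(-47) = (42 + (1 + 2/(6 + 5))/(6 + 5))*(-47) = (42 + (1 + 2/11)/11)*(-47) = (42 + (1/11)*(13/11))*(-47) = (42 + 13/121)*(-47) = (5095/121)*(-47) = -239465/121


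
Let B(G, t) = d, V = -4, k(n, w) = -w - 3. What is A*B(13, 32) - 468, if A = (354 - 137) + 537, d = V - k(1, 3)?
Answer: 1040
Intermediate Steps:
k(n, w) = -3 - w
d = 2 (d = -4 - (-3 - 1*3) = -4 - (-3 - 3) = -4 - 1*(-6) = -4 + 6 = 2)
B(G, t) = 2
A = 754 (A = 217 + 537 = 754)
A*B(13, 32) - 468 = 754*2 - 468 = 1508 - 468 = 1040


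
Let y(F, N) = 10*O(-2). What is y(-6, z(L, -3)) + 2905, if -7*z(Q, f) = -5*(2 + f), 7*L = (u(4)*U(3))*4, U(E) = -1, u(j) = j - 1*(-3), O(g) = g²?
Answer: 2945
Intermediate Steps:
u(j) = 3 + j (u(j) = j + 3 = 3 + j)
L = -4 (L = (((3 + 4)*(-1))*4)/7 = ((7*(-1))*4)/7 = (-7*4)/7 = (⅐)*(-28) = -4)
z(Q, f) = 10/7 + 5*f/7 (z(Q, f) = -(-5)*(2 + f)/7 = -(-10 - 5*f)/7 = 10/7 + 5*f/7)
y(F, N) = 40 (y(F, N) = 10*(-2)² = 10*4 = 40)
y(-6, z(L, -3)) + 2905 = 40 + 2905 = 2945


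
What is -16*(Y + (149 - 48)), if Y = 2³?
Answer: -1744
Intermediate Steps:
Y = 8
-16*(Y + (149 - 48)) = -16*(8 + (149 - 48)) = -16*(8 + 101) = -16*109 = -1744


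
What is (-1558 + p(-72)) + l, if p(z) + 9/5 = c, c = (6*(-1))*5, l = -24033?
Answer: -128114/5 ≈ -25623.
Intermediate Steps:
c = -30 (c = -6*5 = -30)
p(z) = -159/5 (p(z) = -9/5 - 30 = -159/5)
(-1558 + p(-72)) + l = (-1558 - 159/5) - 24033 = -7949/5 - 24033 = -128114/5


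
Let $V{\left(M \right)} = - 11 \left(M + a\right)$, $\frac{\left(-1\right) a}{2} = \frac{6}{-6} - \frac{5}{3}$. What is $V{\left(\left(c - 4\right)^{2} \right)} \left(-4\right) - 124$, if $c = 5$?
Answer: $\frac{464}{3} \approx 154.67$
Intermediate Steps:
$a = \frac{16}{3}$ ($a = - 2 \left(\frac{6}{-6} - \frac{5}{3}\right) = - 2 \left(6 \left(- \frac{1}{6}\right) - \frac{5}{3}\right) = - 2 \left(-1 - \frac{5}{3}\right) = \left(-2\right) \left(- \frac{8}{3}\right) = \frac{16}{3} \approx 5.3333$)
$V{\left(M \right)} = - \frac{176}{3} - 11 M$ ($V{\left(M \right)} = - 11 \left(M + \frac{16}{3}\right) = - 11 \left(\frac{16}{3} + M\right) = - \frac{176}{3} - 11 M$)
$V{\left(\left(c - 4\right)^{2} \right)} \left(-4\right) - 124 = \left(- \frac{176}{3} - 11 \left(5 - 4\right)^{2}\right) \left(-4\right) - 124 = \left(- \frac{176}{3} - 11 \cdot 1^{2}\right) \left(-4\right) - 124 = \left(- \frac{176}{3} - 11\right) \left(-4\right) - 124 = \left(- \frac{209}{3}\right) \left(-4\right) - 124 = \frac{836}{3} - 124 = \frac{464}{3}$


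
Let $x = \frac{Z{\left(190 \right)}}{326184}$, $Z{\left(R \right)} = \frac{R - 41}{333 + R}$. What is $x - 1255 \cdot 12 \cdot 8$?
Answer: $- \frac{20553193071211}{170594232} \approx -1.2048 \cdot 10^{5}$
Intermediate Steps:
$Z{\left(R \right)} = \frac{-41 + R}{333 + R}$
$x = \frac{149}{170594232}$ ($x = \frac{\frac{1}{333 + 190} \left(-41 + 190\right)}{326184} = \frac{1}{523} \cdot 149 \cdot \frac{1}{326184} = \frac{149}{523} \cdot \frac{1}{326184} = \frac{149}{170594232} \approx 8.7342 \cdot 10^{-7}$)
$x - 1255 \cdot 12 \cdot 8 = \frac{149}{170594232} - 1255 \cdot 12 \cdot 8 = \frac{149}{170594232} - 1255 \cdot 96 = \frac{149}{170594232} - 120480 = - \frac{20553193071211}{170594232}$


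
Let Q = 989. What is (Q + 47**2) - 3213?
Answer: -15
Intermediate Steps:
(Q + 47**2) - 3213 = (989 + 47**2) - 3213 = (989 + 2209) - 3213 = 3198 - 3213 = -15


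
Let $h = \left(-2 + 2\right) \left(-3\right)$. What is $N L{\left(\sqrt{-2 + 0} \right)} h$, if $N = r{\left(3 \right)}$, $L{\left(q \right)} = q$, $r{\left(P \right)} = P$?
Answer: $0$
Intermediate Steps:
$N = 3$
$h = 0$ ($h = 0 \left(-3\right) = 0$)
$N L{\left(\sqrt{-2 + 0} \right)} h = 3 \sqrt{-2 + 0} \cdot 0 = 3 \sqrt{-2} \cdot 0 = 3 i \sqrt{2} \cdot 0 = 0$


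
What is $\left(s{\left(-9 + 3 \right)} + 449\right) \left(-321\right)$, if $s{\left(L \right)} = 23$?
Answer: $-151512$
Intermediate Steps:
$\left(s{\left(-9 + 3 \right)} + 449\right) \left(-321\right) = \left(23 + 449\right) \left(-321\right) = 472 \left(-321\right) = -151512$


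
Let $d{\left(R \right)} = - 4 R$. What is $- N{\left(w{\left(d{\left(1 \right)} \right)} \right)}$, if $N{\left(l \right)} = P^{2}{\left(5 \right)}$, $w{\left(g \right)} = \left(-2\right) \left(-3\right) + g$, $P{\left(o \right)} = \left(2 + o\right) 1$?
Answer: $-49$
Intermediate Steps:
$P{\left(o \right)} = 2 + o$
$w{\left(g \right)} = 6 + g$
$N{\left(l \right)} = 49$ ($N{\left(l \right)} = \left(2 + 5\right)^{2} = 7^{2} = 49$)
$- N{\left(w{\left(d{\left(1 \right)} \right)} \right)} = \left(-1\right) 49 = -49$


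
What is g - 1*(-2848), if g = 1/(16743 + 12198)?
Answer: 82423969/28941 ≈ 2848.0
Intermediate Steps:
g = 1/28941 ≈ 3.4553e-5
g - 1*(-2848) = 1/28941 - 1*(-2848) = 1/28941 + 2848 = 82423969/28941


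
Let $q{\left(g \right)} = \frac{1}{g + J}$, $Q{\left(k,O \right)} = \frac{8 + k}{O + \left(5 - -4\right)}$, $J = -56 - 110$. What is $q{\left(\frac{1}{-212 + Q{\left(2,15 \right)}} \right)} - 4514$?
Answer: $- \frac{1902590343}{421486} \approx -4514.0$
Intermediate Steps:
$J = -166$
$Q{\left(k,O \right)} = \frac{8 + k}{9 + O}$ ($Q{\left(k,O \right)} = \frac{8 + k}{O + \left(5 + 4\right)} = \frac{8 + k}{O + 9} = \frac{8 + k}{9 + O}$)
$q{\left(g \right)} = \frac{1}{-166 + g}$ ($q{\left(g \right)} = \frac{1}{g - 166} = \frac{1}{-166 + g}$)
$q{\left(\frac{1}{-212 + Q{\left(2,15 \right)}} \right)} - 4514 = \frac{1}{-166 + \frac{1}{-212 + \frac{8 + 2}{9 + 15}}} - 4514 = \frac{1}{-166 + \frac{1}{-212 + \frac{1}{24} \cdot 10}} - 4514 = \frac{1}{-166 + \frac{1}{-212 + \frac{5}{12}}} - 4514 = \frac{1}{-166 + \frac{1}{- \frac{2539}{12}}} - 4514 = \frac{1}{-166 - \frac{12}{2539}} - 4514 = \frac{1}{- \frac{421486}{2539}} - 4514 = - \frac{2539}{421486} - 4514 = - \frac{1902590343}{421486}$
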